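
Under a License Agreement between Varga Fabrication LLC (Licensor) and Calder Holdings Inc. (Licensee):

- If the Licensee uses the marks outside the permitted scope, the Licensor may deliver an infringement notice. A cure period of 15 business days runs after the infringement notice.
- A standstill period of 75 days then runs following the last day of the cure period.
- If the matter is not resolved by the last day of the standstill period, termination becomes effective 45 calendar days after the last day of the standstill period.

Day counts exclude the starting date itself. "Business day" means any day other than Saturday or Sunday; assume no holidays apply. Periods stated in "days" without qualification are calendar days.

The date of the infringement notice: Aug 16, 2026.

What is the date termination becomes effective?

Jan 2, 2027

The last day of the cure period: 15 business days after Sunday, Aug 16, 2026, skipping weekends — Aug 17, Aug 18, Aug 19, Aug 20, …, Sep 2, Sep 3, Sep 4 — lands on Friday, Sep 4, 2026.
Adding 75 calendar days to Sep 4, 2026 gives Nov 18, 2026, which is the last day of the standstill period.
Adding 45 calendar days to Nov 18, 2026 gives Jan 2, 2027, which is the date termination becomes effective.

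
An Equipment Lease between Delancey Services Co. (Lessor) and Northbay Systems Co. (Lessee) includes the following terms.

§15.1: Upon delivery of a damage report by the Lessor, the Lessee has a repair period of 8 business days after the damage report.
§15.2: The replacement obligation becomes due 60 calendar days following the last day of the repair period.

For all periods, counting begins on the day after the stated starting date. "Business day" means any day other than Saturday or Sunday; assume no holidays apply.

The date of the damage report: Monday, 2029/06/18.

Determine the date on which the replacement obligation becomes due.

2029/08/27

The last day of the repair period: counting 8 business days from Monday, 2029/06/18 (Jun 19, Jun 20, Jun 21, Jun 22, Jun 25, Jun 26, Jun 27, Jun 28, skipping weekends) reaches Thursday, 2029/06/28.
Adding 60 calendar days to 2029/06/28 gives 2029/08/27, which is the date on which the replacement obligation becomes due.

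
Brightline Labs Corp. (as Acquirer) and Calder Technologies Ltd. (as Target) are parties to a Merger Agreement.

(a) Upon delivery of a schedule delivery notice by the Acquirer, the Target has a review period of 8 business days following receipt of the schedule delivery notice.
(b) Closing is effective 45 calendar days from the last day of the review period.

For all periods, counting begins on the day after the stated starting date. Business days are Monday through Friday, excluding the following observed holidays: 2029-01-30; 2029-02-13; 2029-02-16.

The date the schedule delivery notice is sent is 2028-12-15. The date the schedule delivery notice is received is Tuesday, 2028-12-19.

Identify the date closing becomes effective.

The last day of the review period: counting 8 business days from Tuesday, 2028-12-19 (Dec 20, Dec 21, Dec 22, Dec 25, Dec 26, Dec 27, Dec 28, Dec 29, skipping weekends) reaches Friday, 2028-12-29.
Adding 45 calendar days to 2028-12-29 gives 2029-02-12, which is the date closing becomes effective.

2029-02-12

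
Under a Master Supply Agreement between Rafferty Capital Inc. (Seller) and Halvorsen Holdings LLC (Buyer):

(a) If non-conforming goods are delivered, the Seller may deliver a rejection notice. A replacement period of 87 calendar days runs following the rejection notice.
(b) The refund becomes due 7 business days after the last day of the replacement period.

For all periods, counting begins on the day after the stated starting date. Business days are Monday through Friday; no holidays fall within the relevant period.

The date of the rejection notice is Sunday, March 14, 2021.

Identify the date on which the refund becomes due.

June 18, 2021

Adding 87 calendar days to March 14, 2021 gives June 9, 2021, which is the last day of the replacement period.
From Wednesday, June 9, 2021, 7 business days (Jun 10, Jun 11, Jun 14, Jun 15, Jun 16, Jun 17, Jun 18, skipping weekends) brings us to Friday, June 18, 2021, which is the date on which the refund becomes due.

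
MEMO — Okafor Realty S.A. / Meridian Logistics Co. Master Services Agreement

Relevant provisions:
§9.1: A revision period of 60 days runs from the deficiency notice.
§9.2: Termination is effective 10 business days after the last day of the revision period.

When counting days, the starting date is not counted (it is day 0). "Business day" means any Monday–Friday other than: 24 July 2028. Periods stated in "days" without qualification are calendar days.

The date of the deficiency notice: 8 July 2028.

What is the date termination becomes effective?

20 September 2028

The last day of the revision period: 60 calendar days after 8 July 2028 is 6 September 2028.
From Wednesday, 6 September 2028, 10 business days (Sep 7, Sep 8, Sep 11, Sep 12, Sep 13, Sep 14, Sep 15, Sep 18, Sep 19, Sep 20, skipping weekends) brings us to Wednesday, 20 September 2028, which is the date termination becomes effective.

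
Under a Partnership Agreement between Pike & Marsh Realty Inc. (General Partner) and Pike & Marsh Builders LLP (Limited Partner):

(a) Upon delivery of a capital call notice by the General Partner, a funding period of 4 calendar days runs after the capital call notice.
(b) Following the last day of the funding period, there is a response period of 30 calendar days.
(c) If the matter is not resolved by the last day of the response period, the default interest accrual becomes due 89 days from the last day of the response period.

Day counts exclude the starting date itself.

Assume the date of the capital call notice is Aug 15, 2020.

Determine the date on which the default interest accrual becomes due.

The last day of the funding period: 4 calendar days after Aug 15, 2020 is Aug 19, 2020.
The last day of the response period: 30 calendar days after Aug 19, 2020 is Sep 18, 2020.
Adding 89 calendar days to Sep 18, 2020 gives Dec 16, 2020, which is the date on which the default interest accrual becomes due.

Dec 16, 2020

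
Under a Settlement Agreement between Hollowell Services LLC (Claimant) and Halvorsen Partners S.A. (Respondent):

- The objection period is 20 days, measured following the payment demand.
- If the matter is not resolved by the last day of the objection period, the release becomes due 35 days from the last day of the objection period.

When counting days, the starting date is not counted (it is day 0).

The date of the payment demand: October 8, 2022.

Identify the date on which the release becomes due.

December 2, 2022

Adding 20 calendar days to October 8, 2022 gives October 28, 2022, which is the last day of the objection period.
The date on which the release becomes due: October 28, 2022 + 35 days = December 2, 2022.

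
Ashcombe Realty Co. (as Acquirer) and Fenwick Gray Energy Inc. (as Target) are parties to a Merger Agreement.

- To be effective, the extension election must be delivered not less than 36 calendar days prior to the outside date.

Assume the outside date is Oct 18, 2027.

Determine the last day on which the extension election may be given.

Sep 12, 2027

Oct 18, 2027 minus 36 days is Sep 12, 2027.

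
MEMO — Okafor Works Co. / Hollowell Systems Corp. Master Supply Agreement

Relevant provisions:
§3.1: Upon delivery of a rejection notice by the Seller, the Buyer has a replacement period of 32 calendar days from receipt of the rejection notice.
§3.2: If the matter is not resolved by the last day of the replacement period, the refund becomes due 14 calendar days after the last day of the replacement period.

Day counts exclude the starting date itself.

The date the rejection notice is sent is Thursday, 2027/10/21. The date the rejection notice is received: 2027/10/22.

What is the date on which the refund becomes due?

2027/12/07

The last day of the replacement period: 2027/10/22 + 32 days = 2027/11/23.
Adding 14 calendar days to 2027/11/23 gives 2027/12/07, which is the date on which the refund becomes due.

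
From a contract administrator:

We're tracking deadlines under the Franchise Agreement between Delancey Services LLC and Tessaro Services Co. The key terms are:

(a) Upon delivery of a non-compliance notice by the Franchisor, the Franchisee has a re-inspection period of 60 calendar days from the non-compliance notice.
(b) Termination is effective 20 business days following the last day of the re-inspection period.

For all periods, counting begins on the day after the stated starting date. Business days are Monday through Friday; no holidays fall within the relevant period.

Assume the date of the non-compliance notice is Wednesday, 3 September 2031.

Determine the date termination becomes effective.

28 November 2031

Adding 60 calendar days to 3 September 2031 gives 2 November 2031, which is the last day of the re-inspection period.
From Sunday, 2 November 2031, 20 business days (Nov 3, Nov 4, Nov 5, Nov 6, …, Nov 26, Nov 27, Nov 28, skipping weekends) brings us to Friday, 28 November 2031, which is the date termination becomes effective.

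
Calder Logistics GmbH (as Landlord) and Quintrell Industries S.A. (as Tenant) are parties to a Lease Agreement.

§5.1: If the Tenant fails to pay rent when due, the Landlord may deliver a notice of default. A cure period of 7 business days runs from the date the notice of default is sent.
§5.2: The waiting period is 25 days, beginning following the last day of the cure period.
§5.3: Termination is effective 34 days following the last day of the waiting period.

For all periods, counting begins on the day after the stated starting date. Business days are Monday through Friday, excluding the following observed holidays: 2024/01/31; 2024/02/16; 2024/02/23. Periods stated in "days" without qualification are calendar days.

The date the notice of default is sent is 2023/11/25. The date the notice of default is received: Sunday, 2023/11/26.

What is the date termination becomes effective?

The last day of the cure period: counting 7 business days from Saturday, 2023/11/25 (Nov 27, Nov 28, Nov 29, Nov 30, Dec 1, Dec 4, Dec 5, skipping weekends) reaches Tuesday, 2023/12/05.
The last day of the waiting period: 25 calendar days after 2023/12/05 is 2023/12/30.
Adding 34 calendar days to 2023/12/30 gives 2024/02/02, which is the date termination becomes effective.

2024/02/02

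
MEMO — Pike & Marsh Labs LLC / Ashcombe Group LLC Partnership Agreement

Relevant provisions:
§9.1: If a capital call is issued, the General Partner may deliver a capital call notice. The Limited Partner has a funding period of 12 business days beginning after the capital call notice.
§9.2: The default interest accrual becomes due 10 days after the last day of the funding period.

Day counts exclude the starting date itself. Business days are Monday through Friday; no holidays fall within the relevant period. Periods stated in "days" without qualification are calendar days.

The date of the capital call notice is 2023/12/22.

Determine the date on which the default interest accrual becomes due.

2024/01/19

The last day of the funding period: counting 12 business days from Friday, 2023/12/22 (Dec 25, Dec 26, Dec 27, Dec 28, …, Jan 5, Jan 8, Jan 9, skipping weekends) reaches Tuesday, 2024/01/09.
Adding 10 calendar days to 2024/01/09 gives 2024/01/19, which is the date on which the default interest accrual becomes due.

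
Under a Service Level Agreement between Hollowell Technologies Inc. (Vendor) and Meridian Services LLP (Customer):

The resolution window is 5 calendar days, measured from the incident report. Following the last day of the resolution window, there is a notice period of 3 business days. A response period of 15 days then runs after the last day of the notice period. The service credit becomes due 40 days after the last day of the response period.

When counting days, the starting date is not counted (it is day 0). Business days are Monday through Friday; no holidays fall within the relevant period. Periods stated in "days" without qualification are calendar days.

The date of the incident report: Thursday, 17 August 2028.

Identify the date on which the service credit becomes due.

The last day of the resolution window: 5 calendar days after 17 August 2028 is 22 August 2028.
From Tuesday, 22 August 2028, 3 business days (Aug 23, Aug 24, Aug 25, skipping weekends) brings us to Friday, 25 August 2028, which is the last day of the notice period.
Adding 15 calendar days to 25 August 2028 gives 9 September 2028, which is the last day of the response period.
The date on which the service credit becomes due: 9 September 2028 + 40 days = 19 October 2028.

19 October 2028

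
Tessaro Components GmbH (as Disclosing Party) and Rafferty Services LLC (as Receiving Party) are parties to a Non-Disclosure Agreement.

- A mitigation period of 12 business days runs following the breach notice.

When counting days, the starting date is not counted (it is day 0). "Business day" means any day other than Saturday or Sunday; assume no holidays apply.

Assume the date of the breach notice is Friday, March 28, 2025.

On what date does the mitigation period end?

The last day of the mitigation period: 12 business days after Friday, March 28, 2025, skipping weekends — Mar 31, Apr 1, Apr 2, Apr 3, …, Apr 11, Apr 14, Apr 15 — lands on Tuesday, April 15, 2025.

April 15, 2025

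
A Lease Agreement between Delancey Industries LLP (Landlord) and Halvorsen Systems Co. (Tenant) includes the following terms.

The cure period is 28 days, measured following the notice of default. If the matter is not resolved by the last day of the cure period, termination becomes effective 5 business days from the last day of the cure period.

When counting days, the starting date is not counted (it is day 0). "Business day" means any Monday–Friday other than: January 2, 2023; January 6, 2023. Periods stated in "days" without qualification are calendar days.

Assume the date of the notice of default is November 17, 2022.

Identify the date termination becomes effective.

December 22, 2022

The last day of the cure period: 28 calendar days after November 17, 2022 is December 15, 2022.
The date termination becomes effective: counting 5 business days from Thursday, December 15, 2022 (Dec 16, Dec 19, Dec 20, Dec 21, Dec 22, skipping weekends) reaches Thursday, December 22, 2022.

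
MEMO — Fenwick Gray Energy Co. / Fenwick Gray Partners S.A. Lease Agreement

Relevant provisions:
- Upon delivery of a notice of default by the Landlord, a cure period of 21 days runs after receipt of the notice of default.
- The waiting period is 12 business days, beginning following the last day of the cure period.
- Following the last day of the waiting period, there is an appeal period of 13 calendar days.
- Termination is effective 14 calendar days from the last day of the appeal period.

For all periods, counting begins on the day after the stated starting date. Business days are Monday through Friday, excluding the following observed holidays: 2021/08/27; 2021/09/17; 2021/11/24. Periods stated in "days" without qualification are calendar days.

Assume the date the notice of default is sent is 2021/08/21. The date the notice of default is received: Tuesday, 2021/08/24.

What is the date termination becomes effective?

The last day of the cure period: 2021/08/24 + 21 days = 2021/09/14.
The last day of the waiting period: 12 business days after Tuesday, 2021/09/14, skipping weekends and the listed holiday on Sep 17 — Sep 15, Sep 16, Sep 20, Sep 21, …, Sep 29, Sep 30, Oct 1 — lands on Friday, 2021/10/01.
The last day of the appeal period: 13 calendar days after 2021/10/01 is 2021/10/14.
The date termination becomes effective: 14 calendar days after 2021/10/14 is 2021/10/28.

2021/10/28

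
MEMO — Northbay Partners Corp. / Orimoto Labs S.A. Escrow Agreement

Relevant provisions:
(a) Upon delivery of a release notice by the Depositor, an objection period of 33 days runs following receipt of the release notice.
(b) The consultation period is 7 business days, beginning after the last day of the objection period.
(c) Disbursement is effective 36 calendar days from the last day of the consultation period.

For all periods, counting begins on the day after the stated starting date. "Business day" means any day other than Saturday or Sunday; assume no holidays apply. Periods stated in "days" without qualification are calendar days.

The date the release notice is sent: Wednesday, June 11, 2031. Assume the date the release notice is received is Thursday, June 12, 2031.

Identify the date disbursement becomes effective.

August 29, 2031

The last day of the objection period: June 12, 2031 + 33 days = July 15, 2031.
The last day of the consultation period: counting 7 business days from Tuesday, July 15, 2031 (Jul 16, Jul 17, Jul 18, Jul 21, Jul 22, Jul 23, Jul 24, skipping weekends) reaches Thursday, July 24, 2031.
The date disbursement becomes effective: July 24, 2031 + 36 days = August 29, 2031.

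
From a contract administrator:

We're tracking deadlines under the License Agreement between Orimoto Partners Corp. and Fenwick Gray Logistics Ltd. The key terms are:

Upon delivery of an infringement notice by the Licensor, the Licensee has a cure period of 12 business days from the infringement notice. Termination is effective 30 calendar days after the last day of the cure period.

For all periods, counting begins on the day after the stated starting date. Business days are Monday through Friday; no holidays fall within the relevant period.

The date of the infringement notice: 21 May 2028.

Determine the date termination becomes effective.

6 July 2028

From Sunday, 21 May 2028, 12 business days (May 22, May 23, May 24, May 25, …, Jun 2, Jun 5, Jun 6, skipping weekends) brings us to Tuesday, 6 June 2028, which is the last day of the cure period.
Adding 30 calendar days to 6 June 2028 gives 6 July 2028, which is the date termination becomes effective.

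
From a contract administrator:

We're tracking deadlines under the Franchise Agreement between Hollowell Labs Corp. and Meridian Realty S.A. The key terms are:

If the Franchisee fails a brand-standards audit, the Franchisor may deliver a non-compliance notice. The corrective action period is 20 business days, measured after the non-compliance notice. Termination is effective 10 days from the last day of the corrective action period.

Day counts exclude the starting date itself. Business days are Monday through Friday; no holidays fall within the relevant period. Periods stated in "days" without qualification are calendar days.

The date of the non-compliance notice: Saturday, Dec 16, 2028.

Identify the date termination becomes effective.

Jan 22, 2029

The last day of the corrective action period: counting 20 business days from Saturday, Dec 16, 2028 (Dec 18, Dec 19, Dec 20, Dec 21, …, Jan 10, Jan 11, Jan 12, skipping weekends) reaches Friday, Jan 12, 2029.
Adding 10 calendar days to Jan 12, 2029 gives Jan 22, 2029, which is the date termination becomes effective.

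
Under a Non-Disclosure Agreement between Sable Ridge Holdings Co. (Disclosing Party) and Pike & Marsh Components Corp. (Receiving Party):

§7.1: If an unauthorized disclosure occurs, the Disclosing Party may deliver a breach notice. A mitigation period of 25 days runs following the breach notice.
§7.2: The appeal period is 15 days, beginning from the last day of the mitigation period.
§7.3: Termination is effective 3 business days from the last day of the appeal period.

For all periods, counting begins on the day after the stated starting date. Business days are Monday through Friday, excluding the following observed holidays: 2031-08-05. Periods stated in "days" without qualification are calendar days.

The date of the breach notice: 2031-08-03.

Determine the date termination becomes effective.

2031-09-17

The last day of the mitigation period: 25 calendar days after 2031-08-03 is 2031-08-28.
Adding 15 calendar days to 2031-08-28 gives 2031-09-12, which is the last day of the appeal period.
The date termination becomes effective: 3 business days after Friday, 2031-09-12, skipping weekends — Sep 15, Sep 16, Sep 17 — lands on Wednesday, 2031-09-17.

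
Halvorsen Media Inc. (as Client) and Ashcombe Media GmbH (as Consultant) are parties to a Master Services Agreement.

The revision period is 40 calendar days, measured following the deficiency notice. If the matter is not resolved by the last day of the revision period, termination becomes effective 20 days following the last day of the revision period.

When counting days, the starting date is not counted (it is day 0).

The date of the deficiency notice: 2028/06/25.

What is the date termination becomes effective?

The last day of the revision period: 40 calendar days after 2028/06/25 is 2028/08/04.
The date termination becomes effective: 20 calendar days after 2028/08/04 is 2028/08/24.

2028/08/24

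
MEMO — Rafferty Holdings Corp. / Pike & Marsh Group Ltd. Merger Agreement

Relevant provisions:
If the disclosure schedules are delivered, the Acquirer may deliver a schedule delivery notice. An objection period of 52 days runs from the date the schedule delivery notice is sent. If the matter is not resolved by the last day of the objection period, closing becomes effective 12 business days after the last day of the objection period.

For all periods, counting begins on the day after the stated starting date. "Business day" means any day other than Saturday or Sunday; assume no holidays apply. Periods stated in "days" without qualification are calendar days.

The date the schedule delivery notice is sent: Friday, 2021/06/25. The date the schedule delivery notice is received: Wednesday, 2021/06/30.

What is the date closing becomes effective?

The last day of the objection period: 2021/06/25 + 52 days = 2021/08/16.
The date closing becomes effective: counting 12 business days from Monday, 2021/08/16 (Aug 17, Aug 18, Aug 19, Aug 20, …, Aug 30, Aug 31, Sep 1, skipping weekends) reaches Wednesday, 2021/09/01.

2021/09/01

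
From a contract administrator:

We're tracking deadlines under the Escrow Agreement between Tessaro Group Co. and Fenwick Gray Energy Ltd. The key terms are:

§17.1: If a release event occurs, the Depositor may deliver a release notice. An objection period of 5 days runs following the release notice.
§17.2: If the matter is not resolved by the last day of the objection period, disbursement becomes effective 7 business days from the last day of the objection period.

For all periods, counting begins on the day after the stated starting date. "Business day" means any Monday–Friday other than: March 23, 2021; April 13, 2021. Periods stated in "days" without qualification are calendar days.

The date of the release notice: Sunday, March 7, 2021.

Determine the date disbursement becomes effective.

March 24, 2021

The last day of the objection period: March 7, 2021 + 5 days = March 12, 2021.
The date disbursement becomes effective: counting 7 business days from Friday, March 12, 2021 (Mar 15, Mar 16, Mar 17, Mar 18, Mar 19, Mar 22, Mar 24, skipping weekends and the listed holiday on Mar 23) reaches Wednesday, March 24, 2021.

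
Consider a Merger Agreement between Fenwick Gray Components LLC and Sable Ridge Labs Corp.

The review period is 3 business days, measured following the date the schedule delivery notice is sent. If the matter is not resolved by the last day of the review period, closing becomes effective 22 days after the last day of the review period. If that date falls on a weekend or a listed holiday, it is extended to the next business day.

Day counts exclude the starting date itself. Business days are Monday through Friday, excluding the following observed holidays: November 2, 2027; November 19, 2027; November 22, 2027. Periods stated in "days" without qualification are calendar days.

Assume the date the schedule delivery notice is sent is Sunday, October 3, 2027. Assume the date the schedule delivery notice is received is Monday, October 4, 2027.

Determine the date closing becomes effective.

From Sunday, October 3, 2027, 3 business days (Oct 4, Oct 5, Oct 6, skipping weekends) brings us to Wednesday, October 6, 2027, which is the last day of the review period.
The date closing becomes effective: 22 calendar days after October 6, 2027 is October 28, 2027. October 28, 2027 is a Thursday and is not a listed holiday, so no roll-forward applies.

October 28, 2027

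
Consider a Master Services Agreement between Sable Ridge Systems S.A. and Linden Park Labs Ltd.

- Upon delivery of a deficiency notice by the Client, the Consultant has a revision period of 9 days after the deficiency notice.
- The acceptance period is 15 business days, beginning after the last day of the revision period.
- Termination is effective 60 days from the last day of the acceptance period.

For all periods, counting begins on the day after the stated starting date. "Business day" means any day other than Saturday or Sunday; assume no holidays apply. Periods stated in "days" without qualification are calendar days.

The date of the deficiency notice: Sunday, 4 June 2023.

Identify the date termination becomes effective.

The last day of the revision period: 4 June 2023 + 9 days = 13 June 2023.
From Tuesday, 13 June 2023, 15 business days (Jun 14, Jun 15, Jun 16, Jun 19, …, Jun 30, Jul 3, Jul 4, skipping weekends) brings us to Tuesday, 4 July 2023, which is the last day of the acceptance period.
The date termination becomes effective: 60 calendar days after 4 July 2023 is 2 September 2023.

2 September 2023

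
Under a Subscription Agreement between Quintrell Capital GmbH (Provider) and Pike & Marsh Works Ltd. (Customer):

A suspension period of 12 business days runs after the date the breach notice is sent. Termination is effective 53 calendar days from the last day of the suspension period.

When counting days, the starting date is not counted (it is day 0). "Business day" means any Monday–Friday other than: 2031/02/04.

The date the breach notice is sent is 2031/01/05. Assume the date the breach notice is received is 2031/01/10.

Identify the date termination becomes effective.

From Sunday, 2031/01/05, 12 business days (Jan 6, Jan 7, Jan 8, Jan 9, …, Jan 17, Jan 20, Jan 21, skipping weekends) brings us to Tuesday, 2031/01/21, which is the last day of the suspension period.
The date termination becomes effective: 53 calendar days after 2031/01/21 is 2031/03/15.

2031/03/15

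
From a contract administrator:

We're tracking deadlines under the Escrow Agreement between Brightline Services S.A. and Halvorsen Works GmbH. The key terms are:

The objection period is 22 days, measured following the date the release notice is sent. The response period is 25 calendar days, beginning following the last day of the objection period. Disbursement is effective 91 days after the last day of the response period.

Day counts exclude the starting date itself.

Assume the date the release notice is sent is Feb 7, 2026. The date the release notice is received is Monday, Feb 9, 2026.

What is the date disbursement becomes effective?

Jun 25, 2026

The last day of the objection period: Feb 7, 2026 + 22 days = Mar 1, 2026.
The last day of the response period: Mar 1, 2026 + 25 days = Mar 26, 2026.
Adding 91 calendar days to Mar 26, 2026 gives Jun 25, 2026, which is the date disbursement becomes effective.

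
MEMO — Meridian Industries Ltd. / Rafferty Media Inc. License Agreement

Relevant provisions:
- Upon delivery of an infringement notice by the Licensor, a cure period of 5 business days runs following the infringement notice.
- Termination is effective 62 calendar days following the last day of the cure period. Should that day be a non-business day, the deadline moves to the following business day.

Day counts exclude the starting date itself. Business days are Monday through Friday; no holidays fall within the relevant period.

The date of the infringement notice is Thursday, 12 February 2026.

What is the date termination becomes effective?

The last day of the cure period: 5 business days after Thursday, 12 February 2026, skipping weekends — Feb 13, Feb 16, Feb 17, Feb 18, Feb 19 — lands on Thursday, 19 February 2026.
The date termination becomes effective: 62 calendar days after 19 February 2026 is 22 April 2026. 22 April 2026 is a Wednesday, so no roll-forward applies.

22 April 2026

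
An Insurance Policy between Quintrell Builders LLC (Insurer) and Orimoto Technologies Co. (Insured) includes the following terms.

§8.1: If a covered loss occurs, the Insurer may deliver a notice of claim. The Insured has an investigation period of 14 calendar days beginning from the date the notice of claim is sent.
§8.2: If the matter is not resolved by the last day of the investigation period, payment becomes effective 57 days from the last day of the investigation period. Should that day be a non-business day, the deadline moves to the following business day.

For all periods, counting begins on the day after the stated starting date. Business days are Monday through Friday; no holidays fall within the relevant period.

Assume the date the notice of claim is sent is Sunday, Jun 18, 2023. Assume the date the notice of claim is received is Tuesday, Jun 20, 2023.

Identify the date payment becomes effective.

The last day of the investigation period: Jun 18, 2023 + 14 days = Jul 2, 2023.
The date payment becomes effective: Jul 2, 2023 + 57 days = Aug 28, 2023. Aug 28, 2023 is a Monday, so no roll-forward applies.

Aug 28, 2023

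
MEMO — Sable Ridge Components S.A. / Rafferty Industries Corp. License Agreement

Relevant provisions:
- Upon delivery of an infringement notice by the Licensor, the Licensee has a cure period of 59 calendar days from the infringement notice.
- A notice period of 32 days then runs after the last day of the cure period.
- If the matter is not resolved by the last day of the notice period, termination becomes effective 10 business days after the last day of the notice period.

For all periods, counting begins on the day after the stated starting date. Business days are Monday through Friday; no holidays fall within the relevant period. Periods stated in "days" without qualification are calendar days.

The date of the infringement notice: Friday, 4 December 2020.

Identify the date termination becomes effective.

19 March 2021

The last day of the cure period: 59 calendar days after 4 December 2020 is 1 February 2021.
Adding 32 calendar days to 1 February 2021 gives 5 March 2021, which is the last day of the notice period.
From Friday, 5 March 2021, 10 business days (Mar 8, Mar 9, Mar 10, Mar 11, Mar 12, Mar 15, Mar 16, Mar 17, Mar 18, Mar 19, skipping weekends) brings us to Friday, 19 March 2021, which is the date termination becomes effective.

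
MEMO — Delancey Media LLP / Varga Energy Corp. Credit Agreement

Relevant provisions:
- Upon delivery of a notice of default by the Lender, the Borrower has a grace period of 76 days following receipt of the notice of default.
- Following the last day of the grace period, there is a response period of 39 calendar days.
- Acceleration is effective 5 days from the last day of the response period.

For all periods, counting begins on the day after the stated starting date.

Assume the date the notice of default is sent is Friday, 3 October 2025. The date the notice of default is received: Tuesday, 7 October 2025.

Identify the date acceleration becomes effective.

Adding 76 calendar days to 7 October 2025 gives 22 December 2025, which is the last day of the grace period.
Adding 39 calendar days to 22 December 2025 gives 30 January 2026, which is the last day of the response period.
Adding 5 calendar days to 30 January 2026 gives 4 February 2026, which is the date acceleration becomes effective.

4 February 2026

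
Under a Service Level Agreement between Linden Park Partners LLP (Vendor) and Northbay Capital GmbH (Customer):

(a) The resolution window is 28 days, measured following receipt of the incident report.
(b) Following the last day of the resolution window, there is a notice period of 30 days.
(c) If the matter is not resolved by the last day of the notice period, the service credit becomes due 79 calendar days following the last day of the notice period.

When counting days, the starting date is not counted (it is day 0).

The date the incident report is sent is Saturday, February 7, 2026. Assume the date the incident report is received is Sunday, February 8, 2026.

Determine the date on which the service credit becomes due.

The last day of the resolution window: 28 calendar days after February 8, 2026 is March 8, 2026.
Adding 30 calendar days to March 8, 2026 gives April 7, 2026, which is the last day of the notice period.
Adding 79 calendar days to April 7, 2026 gives June 25, 2026, which is the date on which the service credit becomes due.

June 25, 2026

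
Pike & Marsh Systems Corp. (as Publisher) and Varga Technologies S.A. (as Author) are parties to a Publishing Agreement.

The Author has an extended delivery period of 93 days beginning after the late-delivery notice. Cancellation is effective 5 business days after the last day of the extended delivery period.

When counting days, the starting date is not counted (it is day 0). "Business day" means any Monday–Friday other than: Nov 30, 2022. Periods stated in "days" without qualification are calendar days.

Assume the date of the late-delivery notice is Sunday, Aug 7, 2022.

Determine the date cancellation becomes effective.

Nov 15, 2022

The last day of the extended delivery period: 93 calendar days after Aug 7, 2022 is Nov 8, 2022.
The date cancellation becomes effective: counting 5 business days from Tuesday, Nov 8, 2022 (Nov 9, Nov 10, Nov 11, Nov 14, Nov 15, skipping weekends) reaches Tuesday, Nov 15, 2022.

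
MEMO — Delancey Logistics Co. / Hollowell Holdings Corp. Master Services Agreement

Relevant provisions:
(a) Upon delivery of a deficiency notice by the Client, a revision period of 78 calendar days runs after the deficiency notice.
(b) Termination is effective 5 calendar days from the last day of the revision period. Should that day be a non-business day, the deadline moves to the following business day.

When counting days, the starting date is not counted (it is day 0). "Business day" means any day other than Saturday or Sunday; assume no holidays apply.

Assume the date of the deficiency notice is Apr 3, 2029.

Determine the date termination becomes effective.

Jun 25, 2029

Adding 78 calendar days to Apr 3, 2029 gives Jun 20, 2029, which is the last day of the revision period.
The date termination becomes effective: Jun 20, 2029 + 5 days = Jun 25, 2029. Jun 25, 2029 is a Monday, so no roll-forward applies.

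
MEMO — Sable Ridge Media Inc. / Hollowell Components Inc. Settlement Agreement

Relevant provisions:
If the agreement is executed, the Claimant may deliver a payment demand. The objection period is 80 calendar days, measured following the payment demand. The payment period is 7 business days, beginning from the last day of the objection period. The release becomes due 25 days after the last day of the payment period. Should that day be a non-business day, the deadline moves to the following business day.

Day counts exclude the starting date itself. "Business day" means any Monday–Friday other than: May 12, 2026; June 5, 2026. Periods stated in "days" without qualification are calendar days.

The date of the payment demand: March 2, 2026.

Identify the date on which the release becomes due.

Adding 80 calendar days to March 2, 2026 gives May 21, 2026, which is the last day of the objection period.
The last day of the payment period: 7 business days after Thursday, May 21, 2026, skipping weekends — May 22, May 25, May 26, May 27, May 28, May 29, Jun 1 — lands on Monday, June 1, 2026.
The date on which the release becomes due: June 1, 2026 + 25 days = June 26, 2026. June 26, 2026 is a Friday and is not a listed holiday, so no roll-forward applies.

June 26, 2026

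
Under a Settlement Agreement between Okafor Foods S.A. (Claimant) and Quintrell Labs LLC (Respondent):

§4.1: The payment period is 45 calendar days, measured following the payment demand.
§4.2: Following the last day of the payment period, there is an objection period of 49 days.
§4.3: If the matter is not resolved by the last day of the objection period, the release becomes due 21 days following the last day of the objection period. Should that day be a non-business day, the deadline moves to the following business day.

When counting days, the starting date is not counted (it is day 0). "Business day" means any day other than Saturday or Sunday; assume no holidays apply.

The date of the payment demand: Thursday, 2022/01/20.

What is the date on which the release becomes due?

2022/05/16

Adding 45 calendar days to 2022/01/20 gives 2022/03/06, which is the last day of the payment period.
The last day of the objection period: 49 calendar days after 2022/03/06 is 2022/04/24.
The date on which the release becomes due: 21 calendar days after 2022/04/24 is 2022/05/15. That falls on a Sunday, so it rolls to the next business day, Monday, 2022/05/16.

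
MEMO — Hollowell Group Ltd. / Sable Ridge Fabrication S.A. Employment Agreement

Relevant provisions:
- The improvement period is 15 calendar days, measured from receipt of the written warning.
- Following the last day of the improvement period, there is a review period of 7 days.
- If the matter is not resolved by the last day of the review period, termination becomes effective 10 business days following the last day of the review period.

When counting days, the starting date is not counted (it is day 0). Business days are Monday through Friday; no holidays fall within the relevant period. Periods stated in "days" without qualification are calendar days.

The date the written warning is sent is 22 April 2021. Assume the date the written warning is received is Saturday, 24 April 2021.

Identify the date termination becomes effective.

Adding 15 calendar days to 24 April 2021 gives 9 May 2021, which is the last day of the improvement period.
Adding 7 calendar days to 9 May 2021 gives 16 May 2021, which is the last day of the review period.
The date termination becomes effective: counting 10 business days from Sunday, 16 May 2021 (May 17, May 18, May 19, May 20, May 21, May 24, May 25, May 26, May 27, May 28, skipping weekends) reaches Friday, 28 May 2021.

28 May 2021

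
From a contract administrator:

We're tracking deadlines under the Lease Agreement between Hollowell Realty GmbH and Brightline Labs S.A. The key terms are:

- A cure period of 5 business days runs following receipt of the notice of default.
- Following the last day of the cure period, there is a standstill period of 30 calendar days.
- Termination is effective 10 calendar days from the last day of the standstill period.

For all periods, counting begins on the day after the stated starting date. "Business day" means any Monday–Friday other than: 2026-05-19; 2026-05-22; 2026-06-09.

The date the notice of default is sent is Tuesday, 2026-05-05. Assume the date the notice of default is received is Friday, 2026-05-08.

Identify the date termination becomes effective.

From Friday, 2026-05-08, 5 business days (May 11, May 12, May 13, May 14, May 15, skipping weekends) brings us to Friday, 2026-05-15, which is the last day of the cure period.
The last day of the standstill period: 30 calendar days after 2026-05-15 is 2026-06-14.
Adding 10 calendar days to 2026-06-14 gives 2026-06-24, which is the date termination becomes effective.

2026-06-24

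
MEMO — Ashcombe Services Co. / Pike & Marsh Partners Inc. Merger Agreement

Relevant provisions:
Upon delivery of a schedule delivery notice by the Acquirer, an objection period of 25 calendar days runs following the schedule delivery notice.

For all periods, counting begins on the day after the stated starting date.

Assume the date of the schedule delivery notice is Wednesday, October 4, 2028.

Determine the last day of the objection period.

Adding 25 calendar days to October 4, 2028 gives October 29, 2028, which is the last day of the objection period.

October 29, 2028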